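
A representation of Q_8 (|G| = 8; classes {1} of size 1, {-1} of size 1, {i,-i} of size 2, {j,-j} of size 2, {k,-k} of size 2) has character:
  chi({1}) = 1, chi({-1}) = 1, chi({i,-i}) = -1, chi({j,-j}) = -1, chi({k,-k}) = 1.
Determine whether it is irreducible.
Irreducible: <chi, chi> = 1.

Working: <chi, chi> = (1/|G|) sum_C |C| * |chi(C)|^2 = (1/8)[1*|1|^2 + 1*|1|^2 + 2*|-1|^2 + 2*|-1|^2 + 2*|1|^2]
  = (1/8)[(1) + (1) + (2) + (2) + (2)] = 8/8 = 1.
A character is irreducible iff <chi, chi> = 1, so this representation is irreducible.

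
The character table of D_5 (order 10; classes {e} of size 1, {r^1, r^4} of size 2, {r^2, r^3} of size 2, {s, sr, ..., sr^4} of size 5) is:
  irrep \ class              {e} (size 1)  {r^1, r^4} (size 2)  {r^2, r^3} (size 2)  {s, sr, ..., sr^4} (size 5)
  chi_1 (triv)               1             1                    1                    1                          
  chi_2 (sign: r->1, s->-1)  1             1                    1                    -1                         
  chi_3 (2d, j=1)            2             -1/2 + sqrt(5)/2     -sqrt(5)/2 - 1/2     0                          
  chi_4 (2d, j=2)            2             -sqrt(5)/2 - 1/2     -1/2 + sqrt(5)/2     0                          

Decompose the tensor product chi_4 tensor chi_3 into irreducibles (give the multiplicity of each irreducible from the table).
chi_4 tensor chi_3 = chi_3 + chi_4 (all other irreducibles have multiplicity 0).

Explanation: The character of a tensor product is the pointwise product (chi_4 * chi_3)(C) = chi_4(C) * chi_3(C):
  {e}: (2)*(2), {r^1, r^4}: (-sqrt(5)/2 - 1/2)*(-1/2 + sqrt(5)/2), {r^2, r^3}: (-1/2 + sqrt(5)/2)*(-sqrt(5)/2 - 1/2), {s, sr, ..., sr^4}: (0)*(0)
so (chi_4 * chi_3) takes values
  {e} -> 4, {r^1, r^4} -> -1, {r^2, r^3} -> -1, {s, sr, ..., sr^4} -> 0.
Now take the inner product of this character with each irreducible chi from the table, <chi_4*chi_3, chi> = (1/10) sum_C |C| (chi_4*chi_3)(C) conj(chi(C)):
  <chi_4*chi_3, chi_1> = (1/10)[1*(4)*conj(1) + 2*(-1)*conj(1) + 2*(-1)*conj(1) + 5*(0)*conj(1)]
      = (1/10)[(4) + (-2) + (-2) + (0)] = 0/10 = 0
  <chi_4*chi_3, chi_2> = (1/10)[1*(4)*conj(1) + 2*(-1)*conj(1) + 2*(-1)*conj(1) + 5*(0)*conj(-1)]
      = (1/10)[(4) + (-2) + (-2) + (0)] = 0/10 = 0
  <chi_4*chi_3, chi_3> = (1/10)[1*(4)*conj(2) + 2*(-1)*conj(-1/2 + sqrt(5)/2) + 2*(-1)*conj(-sqrt(5)/2 - 1/2) + 5*(0)*conj(0)]
      = (1/10)[(8) + (1 - sqrt(5)) + (1 + sqrt(5)) + (0)] = 10/10 = 1
  <chi_4*chi_3, chi_4> = (1/10)[1*(4)*conj(2) + 2*(-1)*conj(-sqrt(5)/2 - 1/2) + 2*(-1)*conj(-1/2 + sqrt(5)/2) + 5*(0)*conj(0)]
      = (1/10)[(8) + (1 + sqrt(5)) + (1 - sqrt(5)) + (0)] = 10/10 = 1
Hence the multiplicities are chi_3: 1, chi_4: 1. Dimension check: dim(chi_4)*dim(chi_3) = 2*2 = 4 and sum (mult * dim) = 1*2 + 1*2 = 4.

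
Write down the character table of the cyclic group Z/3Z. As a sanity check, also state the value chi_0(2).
Character table of Z/3Z (irreps indexed chi_0,...,chi_2 with chi_k(m) = zeta_3^(k*m), zeta_3 = exp(2*pi*i/3)):
  irrep \ class  {0} (size 1)  {1} (size 1)    {2} (size 1)  
  chi_0          1             1               1             
  chi_1          1             exp(2*I*pi/3)   exp(-2*I*pi/3)
  chi_2          1             exp(-2*I*pi/3)  exp(2*I*pi/3) 

Spot check: chi_0(2) = zeta_3^(0*2) = zeta_3^0 = 1.

Proof sketch: Z/3Z is abelian, so all 3 irreducible complex representations are 1-dimensional. They are given by chi_k(m) = zeta_3^(k*m) for k = 0,...,2. Row orthogonality: sum_m chi_k(m) conj(chi_l(m)) = 3 * [k = l].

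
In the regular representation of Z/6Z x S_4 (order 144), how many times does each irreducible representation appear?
Each irreducible V_i of dimension d_i appears with multiplicity d_i, i.e. rho_reg = (direct sum over all irreducibles V_i) d_i V_i. The irreducible dimensions for Z/6Z x S_4 are 1, 1, 1, 1, 1, 1, 1, 1, 1, 1, 1, 1, 2, 2, 2, 2, 2, 2, 3, 3, 3, 3, 3, 3, 3, 3, 3, 3, 3, 3: 12 irreducibles of dimension 1, each with multiplicity 1; 6 irreducibles of dimension 2, each with multiplicity 2; 12 irreducibles of dimension 3, each with multiplicity 3. Total dimension 12*1*1 + 6*2*2 + 12*3*3 = 144 = |G|.

Working: General theorem: in the regular representation of a finite group G, each irreducible appears with multiplicity equal to its dimension. Check: dim(rho_reg) = sum d_i^2 = 1 + 1 + 1 + 1 + 1 + 1 + 1 + 1 + 1 + 1 + 1 + 1 + 4 + 4 + 4 + 4 + 4 + 4 + 9 + 9 + 9 + 9 + 9 + 9 + 9 + 9 + 9 + 9 + 9 + 9 = 144 = |G|.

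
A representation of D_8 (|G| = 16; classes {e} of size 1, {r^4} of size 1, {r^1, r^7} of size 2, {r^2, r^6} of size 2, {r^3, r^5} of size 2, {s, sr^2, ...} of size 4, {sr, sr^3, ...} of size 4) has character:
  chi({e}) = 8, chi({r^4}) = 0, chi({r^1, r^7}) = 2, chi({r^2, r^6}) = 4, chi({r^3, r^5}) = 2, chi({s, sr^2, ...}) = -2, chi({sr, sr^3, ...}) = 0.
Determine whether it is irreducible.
Not irreducible (reducible): <chi, chi> = 8 > 1.

Derivation: <chi, chi> = (1/|G|) sum_C |C| * |chi(C)|^2 = (1/16)[1*|8|^2 + 1*|0|^2 + 2*|2|^2 + 2*|4|^2 + 2*|2|^2 + 4*|-2|^2 + 4*|0|^2]
  = (1/16)[(64) + (0) + (8) + (32) + (8) + (16) + (0)] = 128/16 = 8.
A character is irreducible iff <chi, chi> = 1, so this representation is reducible.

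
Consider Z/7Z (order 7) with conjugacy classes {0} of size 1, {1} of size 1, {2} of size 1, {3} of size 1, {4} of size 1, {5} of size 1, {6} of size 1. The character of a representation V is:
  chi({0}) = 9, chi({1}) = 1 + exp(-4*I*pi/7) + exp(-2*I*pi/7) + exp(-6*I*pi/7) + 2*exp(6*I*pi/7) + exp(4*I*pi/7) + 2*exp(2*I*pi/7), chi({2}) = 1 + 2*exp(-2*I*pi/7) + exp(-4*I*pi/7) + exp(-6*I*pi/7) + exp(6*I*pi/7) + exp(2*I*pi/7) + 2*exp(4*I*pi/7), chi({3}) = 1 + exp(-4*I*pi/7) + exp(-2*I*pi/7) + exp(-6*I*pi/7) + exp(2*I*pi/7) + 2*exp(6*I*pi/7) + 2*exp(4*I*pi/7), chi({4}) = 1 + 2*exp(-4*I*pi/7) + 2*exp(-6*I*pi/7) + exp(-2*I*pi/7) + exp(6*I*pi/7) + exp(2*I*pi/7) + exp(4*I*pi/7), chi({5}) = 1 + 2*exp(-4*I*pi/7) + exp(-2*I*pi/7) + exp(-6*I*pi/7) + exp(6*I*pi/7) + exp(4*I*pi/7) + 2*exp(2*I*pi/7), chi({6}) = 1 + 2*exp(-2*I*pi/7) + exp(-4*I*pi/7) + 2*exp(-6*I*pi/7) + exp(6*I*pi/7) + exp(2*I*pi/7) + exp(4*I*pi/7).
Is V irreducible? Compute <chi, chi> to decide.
Not irreducible (reducible): <chi, chi> = 13 > 1.

Explanation: <chi, chi> = (1/|G|) sum_C |C| * |chi(C)|^2 = (1/7)[1*|9|^2 + 1*|1 + exp(-4*I*pi/7) + exp(-2*I*pi/7) + exp(-6*I*pi/7) + 2*exp(6*I*pi/7) + exp(4*I*pi/7) + 2*exp(2*I*pi/7)|^2 + 1*|1 + 2*exp(-2*I*pi/7) + exp(-4*I*pi/7) + exp(-6*I*pi/7) + exp(6*I*pi/7) + exp(2*I*pi/7) + 2*exp(4*I*pi/7)|^2 + 1*|1 + exp(-4*I*pi/7) + exp(-2*I*pi/7) + exp(-6*I*pi/7) + exp(2*I*pi/7) + 2*exp(6*I*pi/7) + 2*exp(4*I*pi/7)|^2 + 1*|1 + 2*exp(-4*I*pi/7) + 2*exp(-6*I*pi/7) + exp(-2*I*pi/7) + exp(6*I*pi/7) + exp(2*I*pi/7) + exp(4*I*pi/7)|^2 + 1*|1 + 2*exp(-4*I*pi/7) + exp(-2*I*pi/7) + exp(-6*I*pi/7) + exp(6*I*pi/7) + exp(4*I*pi/7) + 2*exp(2*I*pi/7)|^2 + 1*|1 + 2*exp(-2*I*pi/7) + exp(-4*I*pi/7) + 2*exp(-6*I*pi/7) + exp(6*I*pi/7) + exp(2*I*pi/7) + exp(4*I*pi/7)|^2]
  = (1/7)[(81) + (13 + 12*exp(-4*I*pi/7) + 11*exp(-2*I*pi/7) + 11*exp(-6*I*pi/7) + 11*exp(6*I*pi/7) + 11*exp(2*I*pi/7) + 12*exp(4*I*pi/7)) + (13 + 11*exp(-4*I*pi/7) + 11*exp(-2*I*pi/7) + 12*exp(-6*I*pi/7) + 12*exp(6*I*pi/7) + 11*exp(2*I*pi/7) + 11*exp(4*I*pi/7)) + (13 + 11*exp(-4*I*pi/7) + 12*exp(-2*I*pi/7) + 11*exp(-6*I*pi/7) + 11*exp(6*I*pi/7) + 12*exp(2*I*pi/7) + 11*exp(4*I*pi/7)) + (13 + 11*exp(-4*I*pi/7) + 12*exp(-2*I*pi/7) + 11*exp(-6*I*pi/7) + 11*exp(6*I*pi/7) + 12*exp(2*I*pi/7) + 11*exp(4*I*pi/7)) + (13 + 11*exp(-4*I*pi/7) + 11*exp(-2*I*pi/7) + 12*exp(-6*I*pi/7) + 12*exp(6*I*pi/7) + 11*exp(2*I*pi/7) + 11*exp(4*I*pi/7)) + (13 + 12*exp(-4*I*pi/7) + 11*exp(-2*I*pi/7) + 11*exp(-6*I*pi/7) + 11*exp(6*I*pi/7) + 11*exp(2*I*pi/7) + 12*exp(4*I*pi/7))] = 91/7 = 13.
(Exp terms are combined using exp(i*s)*conj(exp(i*t)) = exp(i*(s-t)), and sums of them are collapsed using the identity that for every m > 1 the m distinct m-th roots of unity sum to 0, e.g. 1 + exp(2*I*pi/3) + exp(-2*I*pi/3) = 0.)
A character is irreducible iff <chi, chi> = 1, so this representation is reducible.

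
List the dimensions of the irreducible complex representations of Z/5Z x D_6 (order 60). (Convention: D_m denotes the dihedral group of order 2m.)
Dimensions: 1, 1, 1, 1, 1, 1, 1, 1, 1, 1, 1, 1, 1, 1, 1, 1, 1, 1, 1, 1, 2, 2, 2, 2, 2, 2, 2, 2, 2, 2

Reasoning: There are 30 irreducibles (= number of conjugacy classes). Their dimensions d_i satisfy sum d_i^2 = |G| = 60: 1 + 1 + 1 + 1 + 1 + 1 + 1 + 1 + 1 + 1 + 1 + 1 + 1 + 1 + 1 + 1 + 1 + 1 + 1 + 1 + 4 + 4 + 4 + 4 + 4 + 4 + 4 + 4 + 4 + 4 = 60. (For the product with Z/5Z: each of the 5 1-dim characters of Z/5Z tensors with each irrep of D_6, giving 5 copies of each D_6-dimension.)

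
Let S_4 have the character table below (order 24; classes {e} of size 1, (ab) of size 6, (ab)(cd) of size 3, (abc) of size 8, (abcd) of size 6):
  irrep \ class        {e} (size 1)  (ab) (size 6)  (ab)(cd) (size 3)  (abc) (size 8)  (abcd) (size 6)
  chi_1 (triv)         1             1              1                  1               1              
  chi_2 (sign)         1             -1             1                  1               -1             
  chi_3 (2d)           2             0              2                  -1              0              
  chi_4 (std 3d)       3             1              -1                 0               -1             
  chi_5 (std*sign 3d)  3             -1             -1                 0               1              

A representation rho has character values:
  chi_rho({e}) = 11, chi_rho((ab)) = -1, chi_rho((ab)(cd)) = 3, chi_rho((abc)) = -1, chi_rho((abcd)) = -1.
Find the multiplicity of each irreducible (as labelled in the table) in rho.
Multiplicities: chi_1: 0, chi_2: 1, chi_3: 2, chi_4: 1, chi_5: 1.

Details: Use <chi_rho, chi> = (1/|G|) sum_C |C| * chi_rho(C) * conj(chi(C)) with |G| = 24 for each irreducible chi in the table:
  <chi_rho, chi_1> = (1/24)[1*(11)*conj(1) + 6*(-1)*conj(1) + 3*(3)*conj(1) + 8*(-1)*conj(1) + 6*(-1)*conj(1)]
      = (1/24)[(11) + (-6) + (9) + (-8) + (-6)] = 0/24 = 0
  <chi_rho, chi_2> = (1/24)[1*(11)*conj(1) + 6*(-1)*conj(-1) + 3*(3)*conj(1) + 8*(-1)*conj(1) + 6*(-1)*conj(-1)]
      = (1/24)[(11) + (6) + (9) + (-8) + (6)] = 24/24 = 1
  <chi_rho, chi_3> = (1/24)[1*(11)*conj(2) + 6*(-1)*conj(0) + 3*(3)*conj(2) + 8*(-1)*conj(-1) + 6*(-1)*conj(0)]
      = (1/24)[(22) + (0) + (18) + (8) + (0)] = 48/24 = 2
  <chi_rho, chi_4> = (1/24)[1*(11)*conj(3) + 6*(-1)*conj(1) + 3*(3)*conj(-1) + 8*(-1)*conj(0) + 6*(-1)*conj(-1)]
      = (1/24)[(33) + (-6) + (-9) + (0) + (6)] = 24/24 = 1
  <chi_rho, chi_5> = (1/24)[1*(11)*conj(3) + 6*(-1)*conj(-1) + 3*(3)*conj(-1) + 8*(-1)*conj(0) + 6*(-1)*conj(1)]
      = (1/24)[(33) + (6) + (-9) + (0) + (-6)] = 24/24 = 1
Dimension check: dim(rho) = sum (mult * dim) = 0*1 + 1*1 + 2*2 + 1*3 + 1*3 = 11 = chi_rho(e) = 11.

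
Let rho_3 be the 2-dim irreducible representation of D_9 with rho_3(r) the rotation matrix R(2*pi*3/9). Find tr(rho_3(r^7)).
chi_{rho_3}(r^7) = 2*cos(2*pi*3*7/9) = -1

Reasoning: rho_3(r^7) is rotation by angle 2*pi*3*7/9, whose trace is 2*cos(2*pi*3*7/9) = -1.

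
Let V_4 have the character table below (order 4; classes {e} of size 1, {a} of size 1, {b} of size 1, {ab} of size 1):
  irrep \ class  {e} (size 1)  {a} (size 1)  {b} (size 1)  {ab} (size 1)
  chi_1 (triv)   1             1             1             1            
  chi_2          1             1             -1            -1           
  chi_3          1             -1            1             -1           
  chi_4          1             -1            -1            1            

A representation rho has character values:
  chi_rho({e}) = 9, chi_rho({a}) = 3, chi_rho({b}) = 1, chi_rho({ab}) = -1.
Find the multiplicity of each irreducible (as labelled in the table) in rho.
Multiplicities: chi_1: 3, chi_2: 3, chi_3: 2, chi_4: 1.

Derivation: Use <chi_rho, chi> = (1/|G|) sum_C |C| * chi_rho(C) * conj(chi(C)) with |G| = 4 for each irreducible chi in the table:
  <chi_rho, chi_1> = (1/4)[1*(9)*conj(1) + 1*(3)*conj(1) + 1*(1)*conj(1) + 1*(-1)*conj(1)]
      = (1/4)[(9) + (3) + (1) + (-1)] = 12/4 = 3
  <chi_rho, chi_2> = (1/4)[1*(9)*conj(1) + 1*(3)*conj(1) + 1*(1)*conj(-1) + 1*(-1)*conj(-1)]
      = (1/4)[(9) + (3) + (-1) + (1)] = 12/4 = 3
  <chi_rho, chi_3> = (1/4)[1*(9)*conj(1) + 1*(3)*conj(-1) + 1*(1)*conj(1) + 1*(-1)*conj(-1)]
      = (1/4)[(9) + (-3) + (1) + (1)] = 8/4 = 2
  <chi_rho, chi_4> = (1/4)[1*(9)*conj(1) + 1*(3)*conj(-1) + 1*(1)*conj(-1) + 1*(-1)*conj(1)]
      = (1/4)[(9) + (-3) + (-1) + (-1)] = 4/4 = 1
Dimension check: dim(rho) = sum (mult * dim) = 3*1 + 3*1 + 2*1 + 1*1 = 9 = chi_rho(e) = 9.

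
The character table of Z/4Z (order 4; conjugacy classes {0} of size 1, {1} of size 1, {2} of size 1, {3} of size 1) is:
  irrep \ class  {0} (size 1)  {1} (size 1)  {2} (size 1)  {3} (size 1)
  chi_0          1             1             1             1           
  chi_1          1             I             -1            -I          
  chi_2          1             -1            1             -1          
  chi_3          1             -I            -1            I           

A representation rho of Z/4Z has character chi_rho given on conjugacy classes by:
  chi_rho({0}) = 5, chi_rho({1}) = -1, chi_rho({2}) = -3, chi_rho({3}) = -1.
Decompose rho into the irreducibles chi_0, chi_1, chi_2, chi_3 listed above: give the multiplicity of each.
Multiplicities: chi_0: 0, chi_1: 2, chi_2: 1, chi_3: 2.

Reasoning: Use <chi_rho, chi> = (1/|G|) sum_C |C| * chi_rho(C) * conj(chi(C)) with |G| = 4 for each irreducible chi in the table:
  <chi_rho, chi_0> = (1/4)[1*(5)*conj(1) + 1*(-1)*conj(1) + 1*(-3)*conj(1) + 1*(-1)*conj(1)]
      = (1/4)[(5) + (-1) + (-3) + (-1)] = 0/4 = 0
  <chi_rho, chi_1> = (1/4)[1*(5)*conj(1) + 1*(-1)*conj(I) + 1*(-3)*conj(-1) + 1*(-1)*conj(-I)]
      = (1/4)[(5) + (I) + (3) + (-I)] = 8/4 = 2
  <chi_rho, chi_2> = (1/4)[1*(5)*conj(1) + 1*(-1)*conj(-1) + 1*(-3)*conj(1) + 1*(-1)*conj(-1)]
      = (1/4)[(5) + (1) + (-3) + (1)] = 4/4 = 1
  <chi_rho, chi_3> = (1/4)[1*(5)*conj(1) + 1*(-1)*conj(-I) + 1*(-3)*conj(-1) + 1*(-1)*conj(I)]
      = (1/4)[(5) + (-I) + (3) + (I)] = 8/4 = 2
(Exp terms are combined using exp(i*s)*conj(exp(i*t)) = exp(i*(s-t)), and sums of them are collapsed using the identity that for every m > 1 the m distinct m-th roots of unity sum to 0, e.g. 1 + exp(2*I*pi/3) + exp(-2*I*pi/3) = 0.)
Dimension check: dim(rho) = sum (mult * dim) = 0*1 + 2*1 + 1*1 + 2*1 = 5 = chi_rho(e) = 5.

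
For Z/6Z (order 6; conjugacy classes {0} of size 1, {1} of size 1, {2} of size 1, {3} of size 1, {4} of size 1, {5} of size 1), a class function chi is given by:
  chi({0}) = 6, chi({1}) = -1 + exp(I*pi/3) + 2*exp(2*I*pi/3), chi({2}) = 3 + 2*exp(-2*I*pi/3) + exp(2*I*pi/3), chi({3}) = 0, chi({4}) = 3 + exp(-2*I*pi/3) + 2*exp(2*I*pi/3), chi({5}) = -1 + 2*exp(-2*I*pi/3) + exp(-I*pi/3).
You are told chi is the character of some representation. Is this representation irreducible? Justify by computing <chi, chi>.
Not irreducible (reducible): <chi, chi> = 10 > 1.

Details: <chi, chi> = (1/|G|) sum_C |C| * |chi(C)|^2 = (1/6)[1*|6|^2 + 1*|-1 + exp(I*pi/3) + 2*exp(2*I*pi/3)|^2 + 1*|3 + 2*exp(-2*I*pi/3) + exp(2*I*pi/3)|^2 + 1*|0|^2 + 1*|3 + exp(-2*I*pi/3) + 2*exp(2*I*pi/3)|^2 + 1*|-1 + 2*exp(-2*I*pi/3) + exp(-I*pi/3)|^2]
  = (1/6)[(36) + (9) + (3) + (0) + (3) + (9)] = 60/6 = 10.
(Exp terms are combined using exp(i*s)*conj(exp(i*t)) = exp(i*(s-t)), and sums of them are collapsed using the identity that for every m > 1 the m distinct m-th roots of unity sum to 0, e.g. 1 + exp(2*I*pi/3) + exp(-2*I*pi/3) = 0.)
A character is irreducible iff <chi, chi> = 1, so this representation is reducible.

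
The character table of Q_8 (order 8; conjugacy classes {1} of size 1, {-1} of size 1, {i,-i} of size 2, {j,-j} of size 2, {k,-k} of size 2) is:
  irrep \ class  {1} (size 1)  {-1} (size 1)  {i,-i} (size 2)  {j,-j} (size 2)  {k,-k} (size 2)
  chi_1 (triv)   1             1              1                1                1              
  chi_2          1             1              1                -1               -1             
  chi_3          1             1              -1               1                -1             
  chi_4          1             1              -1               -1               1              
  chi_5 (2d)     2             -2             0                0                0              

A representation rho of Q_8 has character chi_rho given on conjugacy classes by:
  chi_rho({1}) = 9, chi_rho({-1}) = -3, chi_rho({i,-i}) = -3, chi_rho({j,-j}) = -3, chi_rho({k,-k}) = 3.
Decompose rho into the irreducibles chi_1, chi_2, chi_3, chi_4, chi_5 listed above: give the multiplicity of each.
Multiplicities: chi_1: 0, chi_2: 0, chi_3: 0, chi_4: 3, chi_5: 3.

Solution. Use <chi_rho, chi> = (1/|G|) sum_C |C| * chi_rho(C) * conj(chi(C)) with |G| = 8 for each irreducible chi in the table:
  <chi_rho, chi_1> = (1/8)[1*(9)*conj(1) + 1*(-3)*conj(1) + 2*(-3)*conj(1) + 2*(-3)*conj(1) + 2*(3)*conj(1)]
      = (1/8)[(9) + (-3) + (-6) + (-6) + (6)] = 0/8 = 0
  <chi_rho, chi_2> = (1/8)[1*(9)*conj(1) + 1*(-3)*conj(1) + 2*(-3)*conj(1) + 2*(-3)*conj(-1) + 2*(3)*conj(-1)]
      = (1/8)[(9) + (-3) + (-6) + (6) + (-6)] = 0/8 = 0
  <chi_rho, chi_3> = (1/8)[1*(9)*conj(1) + 1*(-3)*conj(1) + 2*(-3)*conj(-1) + 2*(-3)*conj(1) + 2*(3)*conj(-1)]
      = (1/8)[(9) + (-3) + (6) + (-6) + (-6)] = 0/8 = 0
  <chi_rho, chi_4> = (1/8)[1*(9)*conj(1) + 1*(-3)*conj(1) + 2*(-3)*conj(-1) + 2*(-3)*conj(-1) + 2*(3)*conj(1)]
      = (1/8)[(9) + (-3) + (6) + (6) + (6)] = 24/8 = 3
  <chi_rho, chi_5> = (1/8)[1*(9)*conj(2) + 1*(-3)*conj(-2) + 2*(-3)*conj(0) + 2*(-3)*conj(0) + 2*(3)*conj(0)]
      = (1/8)[(18) + (6) + (0) + (0) + (0)] = 24/8 = 3
Dimension check: dim(rho) = sum (mult * dim) = 0*1 + 0*1 + 0*1 + 3*1 + 3*2 = 9 = chi_rho(e) = 9.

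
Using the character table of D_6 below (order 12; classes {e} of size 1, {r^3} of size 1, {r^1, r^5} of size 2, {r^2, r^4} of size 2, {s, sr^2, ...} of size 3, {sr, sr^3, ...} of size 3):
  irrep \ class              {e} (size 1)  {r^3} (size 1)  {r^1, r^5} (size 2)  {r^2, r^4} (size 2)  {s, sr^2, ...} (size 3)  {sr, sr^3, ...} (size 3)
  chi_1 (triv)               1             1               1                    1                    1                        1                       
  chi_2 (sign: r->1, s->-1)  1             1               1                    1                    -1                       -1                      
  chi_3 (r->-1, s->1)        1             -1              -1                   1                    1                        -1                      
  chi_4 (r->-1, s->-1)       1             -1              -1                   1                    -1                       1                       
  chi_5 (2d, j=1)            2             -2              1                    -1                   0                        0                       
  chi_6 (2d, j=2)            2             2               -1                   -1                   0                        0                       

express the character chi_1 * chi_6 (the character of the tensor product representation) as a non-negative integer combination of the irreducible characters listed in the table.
chi_1 tensor chi_6 = chi_6 (all other irreducibles have multiplicity 0).

Why: The character of a tensor product is the pointwise product (chi_1 * chi_6)(C) = chi_1(C) * chi_6(C):
  {e}: (1)*(2), {r^3}: (1)*(2), {r^1, r^5}: (1)*(-1), {r^2, r^4}: (1)*(-1), {s, sr^2, ...}: (1)*(0), {sr, sr^3, ...}: (1)*(0)
so (chi_1 * chi_6) takes values
  {e} -> 2, {r^3} -> 2, {r^1, r^5} -> -1, {r^2, r^4} -> -1, {s, sr^2, ...} -> 0, {sr, sr^3, ...} -> 0.
Now take the inner product of this character with each irreducible chi from the table, <chi_1*chi_6, chi> = (1/12) sum_C |C| (chi_1*chi_6)(C) conj(chi(C)):
  <chi_1*chi_6, chi_1> = (1/12)[1*(2)*conj(1) + 1*(2)*conj(1) + 2*(-1)*conj(1) + 2*(-1)*conj(1) + 3*(0)*conj(1) + 3*(0)*conj(1)]
      = (1/12)[(2) + (2) + (-2) + (-2) + (0) + (0)] = 0/12 = 0
  <chi_1*chi_6, chi_2> = (1/12)[1*(2)*conj(1) + 1*(2)*conj(1) + 2*(-1)*conj(1) + 2*(-1)*conj(1) + 3*(0)*conj(-1) + 3*(0)*conj(-1)]
      = (1/12)[(2) + (2) + (-2) + (-2) + (0) + (0)] = 0/12 = 0
  <chi_1*chi_6, chi_3> = (1/12)[1*(2)*conj(1) + 1*(2)*conj(-1) + 2*(-1)*conj(-1) + 2*(-1)*conj(1) + 3*(0)*conj(1) + 3*(0)*conj(-1)]
      = (1/12)[(2) + (-2) + (2) + (-2) + (0) + (0)] = 0/12 = 0
  <chi_1*chi_6, chi_4> = (1/12)[1*(2)*conj(1) + 1*(2)*conj(-1) + 2*(-1)*conj(-1) + 2*(-1)*conj(1) + 3*(0)*conj(-1) + 3*(0)*conj(1)]
      = (1/12)[(2) + (-2) + (2) + (-2) + (0) + (0)] = 0/12 = 0
  <chi_1*chi_6, chi_5> = (1/12)[1*(2)*conj(2) + 1*(2)*conj(-2) + 2*(-1)*conj(1) + 2*(-1)*conj(-1) + 3*(0)*conj(0) + 3*(0)*conj(0)]
      = (1/12)[(4) + (-4) + (-2) + (2) + (0) + (0)] = 0/12 = 0
  <chi_1*chi_6, chi_6> = (1/12)[1*(2)*conj(2) + 1*(2)*conj(2) + 2*(-1)*conj(-1) + 2*(-1)*conj(-1) + 3*(0)*conj(0) + 3*(0)*conj(0)]
      = (1/12)[(4) + (4) + (2) + (2) + (0) + (0)] = 12/12 = 1
Hence the multiplicities are chi_6: 1. Dimension check: dim(chi_1)*dim(chi_6) = 1*2 = 2 and sum (mult * dim) = 1*2 = 2.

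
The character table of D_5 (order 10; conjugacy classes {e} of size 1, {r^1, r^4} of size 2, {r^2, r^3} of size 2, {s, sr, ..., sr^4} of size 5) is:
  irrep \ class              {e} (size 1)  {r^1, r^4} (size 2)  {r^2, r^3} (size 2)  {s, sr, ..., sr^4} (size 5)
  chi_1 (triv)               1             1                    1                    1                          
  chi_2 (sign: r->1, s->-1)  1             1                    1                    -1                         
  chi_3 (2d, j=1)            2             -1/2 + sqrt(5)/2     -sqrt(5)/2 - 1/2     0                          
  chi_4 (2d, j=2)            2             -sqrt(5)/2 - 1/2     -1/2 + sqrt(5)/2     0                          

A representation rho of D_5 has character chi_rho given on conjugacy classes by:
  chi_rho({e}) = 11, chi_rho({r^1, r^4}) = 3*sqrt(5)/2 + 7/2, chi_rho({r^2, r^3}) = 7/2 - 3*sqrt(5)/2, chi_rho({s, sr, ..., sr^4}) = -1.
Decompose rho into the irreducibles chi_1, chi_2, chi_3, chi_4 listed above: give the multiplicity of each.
Multiplicities: chi_1: 2, chi_2: 3, chi_3: 3, chi_4: 0.

Justification: Use <chi_rho, chi> = (1/|G|) sum_C |C| * chi_rho(C) * conj(chi(C)) with |G| = 10 for each irreducible chi in the table:
  <chi_rho, chi_1> = (1/10)[1*(11)*conj(1) + 2*(3*sqrt(5)/2 + 7/2)*conj(1) + 2*(7/2 - 3*sqrt(5)/2)*conj(1) + 5*(-1)*conj(1)]
      = (1/10)[(11) + (3*sqrt(5) + 7) + (7 - 3*sqrt(5)) + (-5)] = 20/10 = 2
  <chi_rho, chi_2> = (1/10)[1*(11)*conj(1) + 2*(3*sqrt(5)/2 + 7/2)*conj(1) + 2*(7/2 - 3*sqrt(5)/2)*conj(1) + 5*(-1)*conj(-1)]
      = (1/10)[(11) + (3*sqrt(5) + 7) + (7 - 3*sqrt(5)) + (5)] = 30/10 = 3
  <chi_rho, chi_3> = (1/10)[1*(11)*conj(2) + 2*(3*sqrt(5)/2 + 7/2)*conj(-1/2 + sqrt(5)/2) + 2*(7/2 - 3*sqrt(5)/2)*conj(-sqrt(5)/2 - 1/2) + 5*(-1)*conj(0)]
      = (1/10)[(22) + (4 + 2*sqrt(5)) + (4 - 2*sqrt(5)) + (0)] = 30/10 = 3
  <chi_rho, chi_4> = (1/10)[1*(11)*conj(2) + 2*(3*sqrt(5)/2 + 7/2)*conj(-sqrt(5)/2 - 1/2) + 2*(7/2 - 3*sqrt(5)/2)*conj(-1/2 + sqrt(5)/2) + 5*(-1)*conj(0)]
      = (1/10)[(22) + (-5*sqrt(5) - 11) + (-11 + 5*sqrt(5)) + (0)] = 0/10 = 0
Dimension check: dim(rho) = sum (mult * dim) = 2*1 + 3*1 + 3*2 + 0*2 = 11 = chi_rho(e) = 11.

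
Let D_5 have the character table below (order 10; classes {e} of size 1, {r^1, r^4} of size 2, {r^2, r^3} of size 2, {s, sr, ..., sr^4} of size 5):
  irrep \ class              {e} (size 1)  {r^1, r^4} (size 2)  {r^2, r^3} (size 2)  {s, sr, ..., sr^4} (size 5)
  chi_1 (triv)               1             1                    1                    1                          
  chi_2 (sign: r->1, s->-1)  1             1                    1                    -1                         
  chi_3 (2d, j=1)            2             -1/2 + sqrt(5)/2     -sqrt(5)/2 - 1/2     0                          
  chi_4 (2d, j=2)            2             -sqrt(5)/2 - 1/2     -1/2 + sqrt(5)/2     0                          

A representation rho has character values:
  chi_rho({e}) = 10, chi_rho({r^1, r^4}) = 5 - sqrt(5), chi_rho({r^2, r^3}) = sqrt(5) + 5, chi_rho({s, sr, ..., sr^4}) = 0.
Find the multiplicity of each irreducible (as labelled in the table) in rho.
Multiplicities: chi_1: 3, chi_2: 3, chi_3: 0, chi_4: 2.

Argument: Use <chi_rho, chi> = (1/|G|) sum_C |C| * chi_rho(C) * conj(chi(C)) with |G| = 10 for each irreducible chi in the table:
  <chi_rho, chi_1> = (1/10)[1*(10)*conj(1) + 2*(5 - sqrt(5))*conj(1) + 2*(sqrt(5) + 5)*conj(1) + 5*(0)*conj(1)]
      = (1/10)[(10) + (10 - 2*sqrt(5)) + (2*sqrt(5) + 10) + (0)] = 30/10 = 3
  <chi_rho, chi_2> = (1/10)[1*(10)*conj(1) + 2*(5 - sqrt(5))*conj(1) + 2*(sqrt(5) + 5)*conj(1) + 5*(0)*conj(-1)]
      = (1/10)[(10) + (10 - 2*sqrt(5)) + (2*sqrt(5) + 10) + (0)] = 30/10 = 3
  <chi_rho, chi_3> = (1/10)[1*(10)*conj(2) + 2*(5 - sqrt(5))*conj(-1/2 + sqrt(5)/2) + 2*(sqrt(5) + 5)*conj(-sqrt(5)/2 - 1/2) + 5*(0)*conj(0)]
      = (1/10)[(20) + (-10 + 6*sqrt(5)) + (-6*sqrt(5) - 10) + (0)] = 0/10 = 0
  <chi_rho, chi_4> = (1/10)[1*(10)*conj(2) + 2*(5 - sqrt(5))*conj(-sqrt(5)/2 - 1/2) + 2*(sqrt(5) + 5)*conj(-1/2 + sqrt(5)/2) + 5*(0)*conj(0)]
      = (1/10)[(20) + (-4*sqrt(5)) + (4*sqrt(5)) + (0)] = 20/10 = 2
Dimension check: dim(rho) = sum (mult * dim) = 3*1 + 3*1 + 0*2 + 2*2 = 10 = chi_rho(e) = 10.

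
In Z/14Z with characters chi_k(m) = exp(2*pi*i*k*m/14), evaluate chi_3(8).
chi_3(8) = zeta_14^24 = exp(-4*I*pi/7)

Explanation: chi_3(8) = zeta_14^(3*8) = zeta_14^24. Since zeta_14^14 = 1, this equals zeta_14^10 = exp(2*pi*i*10/14) = exp(-4*I*pi/7).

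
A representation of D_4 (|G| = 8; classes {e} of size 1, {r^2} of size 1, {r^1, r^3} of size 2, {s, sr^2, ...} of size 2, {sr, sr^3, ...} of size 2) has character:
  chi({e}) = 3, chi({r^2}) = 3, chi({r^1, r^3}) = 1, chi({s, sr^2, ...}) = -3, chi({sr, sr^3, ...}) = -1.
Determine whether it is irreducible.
Not irreducible (reducible): <chi, chi> = 5 > 1.

Solution. <chi, chi> = (1/|G|) sum_C |C| * |chi(C)|^2 = (1/8)[1*|3|^2 + 1*|3|^2 + 2*|1|^2 + 2*|-3|^2 + 2*|-1|^2]
  = (1/8)[(9) + (9) + (2) + (18) + (2)] = 40/8 = 5.
A character is irreducible iff <chi, chi> = 1, so this representation is reducible.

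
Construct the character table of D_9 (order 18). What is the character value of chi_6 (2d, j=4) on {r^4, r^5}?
Conjugacy classes: {e} of size 1, {r^1, r^8} of size 2, {r^2, r^7} of size 2, {r^3, r^6} of size 2, {r^4, r^5} of size 2, {s, sr, ..., sr^8} of size 9.
Character table:
  irrep \ class              {e} (size 1)  {r^1, r^8} (size 2)  {r^2, r^7} (size 2)  {r^3, r^6} (size 2)  {r^4, r^5} (size 2)  {s, sr, ..., sr^8} (size 9)
  chi_1 (triv)               1             1                    1                    1                    1                    1                          
  chi_2 (sign: r->1, s->-1)  1             1                    1                    1                    1                    -1                         
  chi_3 (2d, j=1)            2             2*cos(2*pi/9)        2*cos(4*pi/9)        -1                   -2*cos(pi/9)         0                          
  chi_4 (2d, j=2)            2             2*cos(4*pi/9)        -2*cos(pi/9)         -1                   2*cos(2*pi/9)        0                          
  chi_5 (2d, j=3)            2             -1                   -1                   2                    -1                   0                          
  chi_6 (2d, j=4)            2             -2*cos(pi/9)         2*cos(2*pi/9)        -1                   2*cos(4*pi/9)        0                          

Spot check: chi_6 (2d, j=4) on {r^4, r^5} = 2*cos(4*pi/9).

Proof sketch: D_9 has order 2*9 = 18 with 6 conjugacy classes, hence 6 irreducibles. Sum of squared dims 1 + 1 + 4 + 4 + 4 + 4 = 18 = |G|. Linear characters come from the abelianisation; the 2-dimensional irreps have character r^k -> 2*cos(2*pi*j*k/9), reflections -> 0.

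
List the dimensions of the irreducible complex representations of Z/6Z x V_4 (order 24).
Dimensions: 1, 1, 1, 1, 1, 1, 1, 1, 1, 1, 1, 1, 1, 1, 1, 1, 1, 1, 1, 1, 1, 1, 1, 1

Reasoning: There are 24 irreducibles (= number of conjugacy classes). Their dimensions d_i satisfy sum d_i^2 = |G| = 24: 1 + 1 + 1 + 1 + 1 + 1 + 1 + 1 + 1 + 1 + 1 + 1 + 1 + 1 + 1 + 1 + 1 + 1 + 1 + 1 + 1 + 1 + 1 + 1 = 24. (For the product with Z/6Z: each of the 6 1-dim characters of Z/6Z tensors with each irrep of V_4, giving 6 copies of each V_4-dimension.)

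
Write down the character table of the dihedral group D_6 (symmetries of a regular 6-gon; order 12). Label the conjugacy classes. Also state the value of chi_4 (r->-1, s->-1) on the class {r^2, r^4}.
Conjugacy classes: {e} of size 1, {r^3} of size 1, {r^1, r^5} of size 2, {r^2, r^4} of size 2, {s, sr^2, ...} of size 3, {sr, sr^3, ...} of size 3.
Character table:
  irrep \ class              {e} (size 1)  {r^3} (size 1)  {r^1, r^5} (size 2)  {r^2, r^4} (size 2)  {s, sr^2, ...} (size 3)  {sr, sr^3, ...} (size 3)
  chi_1 (triv)               1             1               1                    1                    1                        1                       
  chi_2 (sign: r->1, s->-1)  1             1               1                    1                    -1                       -1                      
  chi_3 (r->-1, s->1)        1             -1              -1                   1                    1                        -1                      
  chi_4 (r->-1, s->-1)       1             -1              -1                   1                    -1                       1                       
  chi_5 (2d, j=1)            2             -2              1                    -1                   0                        0                       
  chi_6 (2d, j=2)            2             2               -1                   -1                   0                        0                       

Spot check: chi_4 (r->-1, s->-1) on {r^2, r^4} = 1.

Solution. D_6 has order 2*6 = 12 with 6 conjugacy classes, hence 6 irreducibles. Sum of squared dims 1 + 1 + 1 + 1 + 4 + 4 = 12 = |G|. Linear characters come from the abelianisation; the 2-dimensional irreps have character r^k -> 2*cos(2*pi*j*k/6), reflections -> 0.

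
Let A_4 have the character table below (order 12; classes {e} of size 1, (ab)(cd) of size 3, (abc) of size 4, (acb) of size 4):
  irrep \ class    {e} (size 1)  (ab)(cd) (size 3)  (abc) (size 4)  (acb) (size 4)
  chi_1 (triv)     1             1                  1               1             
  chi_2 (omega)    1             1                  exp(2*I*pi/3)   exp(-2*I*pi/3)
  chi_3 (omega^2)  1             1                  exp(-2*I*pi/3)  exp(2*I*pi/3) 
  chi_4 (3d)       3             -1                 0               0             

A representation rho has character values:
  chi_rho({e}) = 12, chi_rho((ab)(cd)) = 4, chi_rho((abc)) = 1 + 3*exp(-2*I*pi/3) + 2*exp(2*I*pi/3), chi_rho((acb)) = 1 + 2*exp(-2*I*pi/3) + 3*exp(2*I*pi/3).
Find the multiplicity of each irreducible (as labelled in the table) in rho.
Multiplicities: chi_1: 1, chi_2: 2, chi_3: 3, chi_4: 2.

Details: Use <chi_rho, chi> = (1/|G|) sum_C |C| * chi_rho(C) * conj(chi(C)) with |G| = 12 for each irreducible chi in the table:
  <chi_rho, chi_1> = (1/12)[1*(12)*conj(1) + 3*(4)*conj(1) + 4*(1 + 3*exp(-2*I*pi/3) + 2*exp(2*I*pi/3))*conj(1) + 4*(1 + 2*exp(-2*I*pi/3) + 3*exp(2*I*pi/3))*conj(1)]
      = (1/12)[(12) + (12) + (4 + 12*exp(-2*I*pi/3) + 8*exp(2*I*pi/3)) + (4 + 8*exp(-2*I*pi/3) + 12*exp(2*I*pi/3))] = 12/12 = 1
  <chi_rho, chi_2> = (1/12)[1*(12)*conj(1) + 3*(4)*conj(1) + 4*(1 + 3*exp(-2*I*pi/3) + 2*exp(2*I*pi/3))*conj(exp(2*I*pi/3)) + 4*(1 + 2*exp(-2*I*pi/3) + 3*exp(2*I*pi/3))*conj(exp(-2*I*pi/3))]
      = (1/12)[(12) + (12) + (8 + 4*exp(-2*I*pi/3) + 12*exp(2*I*pi/3)) + (8 + 12*exp(-2*I*pi/3) + 4*exp(2*I*pi/3))] = 24/12 = 2
  <chi_rho, chi_3> = (1/12)[1*(12)*conj(1) + 3*(4)*conj(1) + 4*(1 + 3*exp(-2*I*pi/3) + 2*exp(2*I*pi/3))*conj(exp(-2*I*pi/3)) + 4*(1 + 2*exp(-2*I*pi/3) + 3*exp(2*I*pi/3))*conj(exp(2*I*pi/3))]
      = (1/12)[(12) + (12) + (12 + 8*exp(-2*I*pi/3) + 4*exp(2*I*pi/3)) + (12 + 4*exp(-2*I*pi/3) + 8*exp(2*I*pi/3))] = 36/12 = 3
  <chi_rho, chi_4> = (1/12)[1*(12)*conj(3) + 3*(4)*conj(-1) + 4*(1 + 3*exp(-2*I*pi/3) + 2*exp(2*I*pi/3))*conj(0) + 4*(1 + 2*exp(-2*I*pi/3) + 3*exp(2*I*pi/3))*conj(0)]
      = (1/12)[(36) + (-12) + (0) + (0)] = 24/12 = 2
(Exp terms are combined using exp(i*s)*conj(exp(i*t)) = exp(i*(s-t)), and sums of them are collapsed using the identity that for every m > 1 the m distinct m-th roots of unity sum to 0, e.g. 1 + exp(2*I*pi/3) + exp(-2*I*pi/3) = 0.)
Dimension check: dim(rho) = sum (mult * dim) = 1*1 + 2*1 + 3*1 + 2*3 = 12 = chi_rho(e) = 12.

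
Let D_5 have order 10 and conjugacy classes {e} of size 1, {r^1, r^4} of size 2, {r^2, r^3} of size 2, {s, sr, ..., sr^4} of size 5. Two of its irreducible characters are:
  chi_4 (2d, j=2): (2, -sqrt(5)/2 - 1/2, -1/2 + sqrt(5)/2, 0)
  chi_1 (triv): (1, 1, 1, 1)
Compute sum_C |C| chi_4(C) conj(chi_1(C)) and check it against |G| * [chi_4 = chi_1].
Sum = 0; so <chi_4, chi_1> = 0 (distinct irreducibles are orthogonal).

Explanation: Compute term by term over conjugacy classes (|C| * chi_4(C) * conj(chi_1(C))):
  1*(2)*conj(1) + 2*(-sqrt(5)/2 - 1/2)*conj(1) + 2*(-1/2 + sqrt(5)/2)*conj(1) + 5*(0)*conj(1)
  = (2) + (-sqrt(5) - 1) + (-1 + sqrt(5)) + (0)
  = 0.
Dividing by |G| = 10 gives 0/10 = 0, matching the row-orthogonality relation <chi_4, chi_1> = [chi_4 = chi_1].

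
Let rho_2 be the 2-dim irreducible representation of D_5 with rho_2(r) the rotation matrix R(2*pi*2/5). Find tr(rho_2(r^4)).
chi_{rho_2}(r^4) = 2*cos(2*pi*2*4/5) = -sqrt(5)/2 - 1/2

Solution. rho_2(r^4) is rotation by angle 2*pi*2*4/5, whose trace is 2*cos(2*pi*2*4/5) = -sqrt(5)/2 - 1/2.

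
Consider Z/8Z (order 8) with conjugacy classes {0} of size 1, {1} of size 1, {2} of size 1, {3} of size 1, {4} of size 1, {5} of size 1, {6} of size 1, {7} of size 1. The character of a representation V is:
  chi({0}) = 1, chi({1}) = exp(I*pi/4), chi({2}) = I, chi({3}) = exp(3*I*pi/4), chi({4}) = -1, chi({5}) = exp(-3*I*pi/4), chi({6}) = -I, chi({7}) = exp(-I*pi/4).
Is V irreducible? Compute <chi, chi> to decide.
Irreducible: <chi, chi> = 1.

Explanation: <chi, chi> = (1/|G|) sum_C |C| * |chi(C)|^2 = (1/8)[1*|1|^2 + 1*|exp(I*pi/4)|^2 + 1*|I|^2 + 1*|exp(3*I*pi/4)|^2 + 1*|-1|^2 + 1*|exp(-3*I*pi/4)|^2 + 1*|-I|^2 + 1*|exp(-I*pi/4)|^2]
  = (1/8)[(1) + (1) + (1) + (1) + (1) + (1) + (1) + (1)] = 8/8 = 1.
(Exp terms are combined using exp(i*s)*conj(exp(i*t)) = exp(i*(s-t)), and sums of them are collapsed using the identity that for every m > 1 the m distinct m-th roots of unity sum to 0, e.g. 1 + exp(2*I*pi/3) + exp(-2*I*pi/3) = 0.)
A character is irreducible iff <chi, chi> = 1, so this representation is irreducible.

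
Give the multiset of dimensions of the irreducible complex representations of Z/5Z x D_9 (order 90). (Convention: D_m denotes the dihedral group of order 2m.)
Dimensions: 1, 1, 1, 1, 1, 1, 1, 1, 1, 1, 2, 2, 2, 2, 2, 2, 2, 2, 2, 2, 2, 2, 2, 2, 2, 2, 2, 2, 2, 2

Details: There are 30 irreducibles (= number of conjugacy classes). Their dimensions d_i satisfy sum d_i^2 = |G| = 90: 1 + 1 + 1 + 1 + 1 + 1 + 1 + 1 + 1 + 1 + 4 + 4 + 4 + 4 + 4 + 4 + 4 + 4 + 4 + 4 + 4 + 4 + 4 + 4 + 4 + 4 + 4 + 4 + 4 + 4 = 90. (For the product with Z/5Z: each of the 5 1-dim characters of Z/5Z tensors with each irrep of D_9, giving 5 copies of each D_9-dimension.)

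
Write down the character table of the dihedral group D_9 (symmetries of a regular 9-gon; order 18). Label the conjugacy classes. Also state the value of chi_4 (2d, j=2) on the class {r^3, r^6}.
Conjugacy classes: {e} of size 1, {r^1, r^8} of size 2, {r^2, r^7} of size 2, {r^3, r^6} of size 2, {r^4, r^5} of size 2, {s, sr, ..., sr^8} of size 9.
Character table:
  irrep \ class              {e} (size 1)  {r^1, r^8} (size 2)  {r^2, r^7} (size 2)  {r^3, r^6} (size 2)  {r^4, r^5} (size 2)  {s, sr, ..., sr^8} (size 9)
  chi_1 (triv)               1             1                    1                    1                    1                    1                          
  chi_2 (sign: r->1, s->-1)  1             1                    1                    1                    1                    -1                         
  chi_3 (2d, j=1)            2             2*cos(2*pi/9)        2*cos(4*pi/9)        -1                   -2*cos(pi/9)         0                          
  chi_4 (2d, j=2)            2             2*cos(4*pi/9)        -2*cos(pi/9)         -1                   2*cos(2*pi/9)        0                          
  chi_5 (2d, j=3)            2             -1                   -1                   2                    -1                   0                          
  chi_6 (2d, j=4)            2             -2*cos(pi/9)         2*cos(2*pi/9)        -1                   2*cos(4*pi/9)        0                          

Spot check: chi_4 (2d, j=2) on {r^3, r^6} = -1.

Proof sketch: D_9 has order 2*9 = 18 with 6 conjugacy classes, hence 6 irreducibles. Sum of squared dims 1 + 1 + 4 + 4 + 4 + 4 = 18 = |G|. Linear characters come from the abelianisation; the 2-dimensional irreps have character r^k -> 2*cos(2*pi*j*k/9), reflections -> 0.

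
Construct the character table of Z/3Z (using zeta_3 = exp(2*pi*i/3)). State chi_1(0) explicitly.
Character table of Z/3Z (irreps indexed chi_0,...,chi_2 with chi_k(m) = zeta_3^(k*m), zeta_3 = exp(2*pi*i/3)):
  irrep \ class  {0} (size 1)  {1} (size 1)    {2} (size 1)  
  chi_0          1             1               1             
  chi_1          1             exp(2*I*pi/3)   exp(-2*I*pi/3)
  chi_2          1             exp(-2*I*pi/3)  exp(2*I*pi/3) 

Spot check: chi_1(0) = zeta_3^(1*0) = zeta_3^0 = 1.

Reasoning: Z/3Z is abelian, so all 3 irreducible complex representations are 1-dimensional. They are given by chi_k(m) = zeta_3^(k*m) for k = 0,...,2. Row orthogonality: sum_m chi_k(m) conj(chi_l(m)) = 3 * [k = l].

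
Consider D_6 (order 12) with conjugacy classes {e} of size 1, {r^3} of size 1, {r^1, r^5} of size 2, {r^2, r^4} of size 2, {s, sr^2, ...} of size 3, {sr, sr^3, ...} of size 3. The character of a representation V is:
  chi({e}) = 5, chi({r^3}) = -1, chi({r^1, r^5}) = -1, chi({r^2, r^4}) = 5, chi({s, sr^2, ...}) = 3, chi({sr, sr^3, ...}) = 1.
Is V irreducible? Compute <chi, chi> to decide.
Not irreducible (reducible): <chi, chi> = 9 > 1.

Explanation: <chi, chi> = (1/|G|) sum_C |C| * |chi(C)|^2 = (1/12)[1*|5|^2 + 1*|-1|^2 + 2*|-1|^2 + 2*|5|^2 + 3*|3|^2 + 3*|1|^2]
  = (1/12)[(25) + (1) + (2) + (50) + (27) + (3)] = 108/12 = 9.
A character is irreducible iff <chi, chi> = 1, so this representation is reducible.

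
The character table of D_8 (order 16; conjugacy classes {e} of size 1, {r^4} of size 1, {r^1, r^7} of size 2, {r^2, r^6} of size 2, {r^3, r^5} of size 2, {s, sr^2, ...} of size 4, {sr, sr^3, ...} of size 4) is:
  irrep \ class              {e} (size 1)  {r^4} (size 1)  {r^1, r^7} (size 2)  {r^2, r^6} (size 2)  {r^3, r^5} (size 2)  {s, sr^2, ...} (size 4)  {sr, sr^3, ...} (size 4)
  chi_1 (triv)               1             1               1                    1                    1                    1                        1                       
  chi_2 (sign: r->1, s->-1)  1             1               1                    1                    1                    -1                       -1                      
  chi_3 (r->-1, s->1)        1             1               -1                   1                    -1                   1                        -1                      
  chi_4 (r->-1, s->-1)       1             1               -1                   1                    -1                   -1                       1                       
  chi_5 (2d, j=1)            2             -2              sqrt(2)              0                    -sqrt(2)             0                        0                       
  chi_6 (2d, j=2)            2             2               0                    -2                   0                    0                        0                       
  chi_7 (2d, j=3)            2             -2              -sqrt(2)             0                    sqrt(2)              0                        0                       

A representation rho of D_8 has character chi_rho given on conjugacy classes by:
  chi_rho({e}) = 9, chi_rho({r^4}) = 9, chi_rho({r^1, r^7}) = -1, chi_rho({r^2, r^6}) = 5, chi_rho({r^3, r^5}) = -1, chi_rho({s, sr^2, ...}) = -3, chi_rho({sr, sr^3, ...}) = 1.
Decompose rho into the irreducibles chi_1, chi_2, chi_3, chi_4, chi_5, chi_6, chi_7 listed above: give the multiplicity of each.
Multiplicities: chi_1: 1, chi_2: 2, chi_3: 1, chi_4: 3, chi_5: 0, chi_6: 1, chi_7: 0.

Explanation: Use <chi_rho, chi> = (1/|G|) sum_C |C| * chi_rho(C) * conj(chi(C)) with |G| = 16 for each irreducible chi in the table:
  <chi_rho, chi_1> = (1/16)[1*(9)*conj(1) + 1*(9)*conj(1) + 2*(-1)*conj(1) + 2*(5)*conj(1) + 2*(-1)*conj(1) + 4*(-3)*conj(1) + 4*(1)*conj(1)]
      = (1/16)[(9) + (9) + (-2) + (10) + (-2) + (-12) + (4)] = 16/16 = 1
  <chi_rho, chi_2> = (1/16)[1*(9)*conj(1) + 1*(9)*conj(1) + 2*(-1)*conj(1) + 2*(5)*conj(1) + 2*(-1)*conj(1) + 4*(-3)*conj(-1) + 4*(1)*conj(-1)]
      = (1/16)[(9) + (9) + (-2) + (10) + (-2) + (12) + (-4)] = 32/16 = 2
  <chi_rho, chi_3> = (1/16)[1*(9)*conj(1) + 1*(9)*conj(1) + 2*(-1)*conj(-1) + 2*(5)*conj(1) + 2*(-1)*conj(-1) + 4*(-3)*conj(1) + 4*(1)*conj(-1)]
      = (1/16)[(9) + (9) + (2) + (10) + (2) + (-12) + (-4)] = 16/16 = 1
  <chi_rho, chi_4> = (1/16)[1*(9)*conj(1) + 1*(9)*conj(1) + 2*(-1)*conj(-1) + 2*(5)*conj(1) + 2*(-1)*conj(-1) + 4*(-3)*conj(-1) + 4*(1)*conj(1)]
      = (1/16)[(9) + (9) + (2) + (10) + (2) + (12) + (4)] = 48/16 = 3
  <chi_rho, chi_5> = (1/16)[1*(9)*conj(2) + 1*(9)*conj(-2) + 2*(-1)*conj(sqrt(2)) + 2*(5)*conj(0) + 2*(-1)*conj(-sqrt(2)) + 4*(-3)*conj(0) + 4*(1)*conj(0)]
      = (1/16)[(18) + (-18) + (-2*sqrt(2)) + (0) + (2*sqrt(2)) + (0) + (0)] = 0/16 = 0
  <chi_rho, chi_6> = (1/16)[1*(9)*conj(2) + 1*(9)*conj(2) + 2*(-1)*conj(0) + 2*(5)*conj(-2) + 2*(-1)*conj(0) + 4*(-3)*conj(0) + 4*(1)*conj(0)]
      = (1/16)[(18) + (18) + (0) + (-20) + (0) + (0) + (0)] = 16/16 = 1
  <chi_rho, chi_7> = (1/16)[1*(9)*conj(2) + 1*(9)*conj(-2) + 2*(-1)*conj(-sqrt(2)) + 2*(5)*conj(0) + 2*(-1)*conj(sqrt(2)) + 4*(-3)*conj(0) + 4*(1)*conj(0)]
      = (1/16)[(18) + (-18) + (2*sqrt(2)) + (0) + (-2*sqrt(2)) + (0) + (0)] = 0/16 = 0
Dimension check: dim(rho) = sum (mult * dim) = 1*1 + 2*1 + 1*1 + 3*1 + 0*2 + 1*2 + 0*2 = 9 = chi_rho(e) = 9.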